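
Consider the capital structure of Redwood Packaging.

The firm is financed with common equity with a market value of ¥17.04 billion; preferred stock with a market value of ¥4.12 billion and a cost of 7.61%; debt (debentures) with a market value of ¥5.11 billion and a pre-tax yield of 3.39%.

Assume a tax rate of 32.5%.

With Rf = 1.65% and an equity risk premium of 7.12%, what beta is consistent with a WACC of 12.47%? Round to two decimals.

2.11

Total capital V = 17.04 + 4.12 + 5.11 = 26.27.
Equity weight = 17.04/26.27 = 0.6486.
Preferred weight = 4.12/26.27 = 0.1568.
Debentures weight = 5.11/26.27 = 0.1945.
Debt contribution = 0.1945 × 3.39% × (1 − 32.5%) = 0.4451%.
Preferred contribution = 0.1568 × 7.61% = 1.1935%.
Required equity contribution = 12.47% − 1.6386% = 10.8314%  ⇒  Re = 16.6984%.
CAPM: 16.6984% = 1.65% + β × 7.12%  ⇒  β = 2.1135.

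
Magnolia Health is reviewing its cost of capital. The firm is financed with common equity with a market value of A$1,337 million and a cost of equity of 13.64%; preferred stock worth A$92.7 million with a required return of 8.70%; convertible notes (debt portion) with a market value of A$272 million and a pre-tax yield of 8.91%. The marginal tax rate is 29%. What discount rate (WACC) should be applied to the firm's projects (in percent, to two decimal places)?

Total capital V = 1337 + 92.7 + 272 = 1701.7.
Equity: weight = 1337/1701.7 = 0.7857; cost = 13.64%.
Preferred: weight = 92.7/1701.7 = 0.0545; cost = 8.7%.
Convertible notes (debt portion): weight = 272/1701.7 = 0.1598; after-tax cost = 8.91% × (1 − 29%) = 6.3261%.
WACC = 0.7857 × 13.6400% + 0.0545 × 8.7000% + 0.1598 × 6.3261% = 12.2018%.

12.20%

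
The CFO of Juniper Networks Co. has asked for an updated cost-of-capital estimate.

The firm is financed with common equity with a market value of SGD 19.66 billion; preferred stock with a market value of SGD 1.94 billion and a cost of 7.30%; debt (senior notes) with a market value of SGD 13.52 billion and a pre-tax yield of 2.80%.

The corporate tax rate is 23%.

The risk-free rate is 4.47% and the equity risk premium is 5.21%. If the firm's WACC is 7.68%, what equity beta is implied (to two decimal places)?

1.35

Total capital V = 19.66 + 1.94 + 13.52 = 35.12.
Equity weight = 19.66/35.12 = 0.5598.
Preferred weight = 1.94/35.12 = 0.0552.
Senior notes weight = 13.52/35.12 = 0.3850.
Debt contribution = 0.3850 × 2.8% × (1 − 23%) = 0.8300%.
Preferred contribution = 0.0552 × 7.3% = 0.4032%.
Required equity contribution = 7.68% − 1.2332% = 6.4468%  ⇒  Re = 11.5163%.
CAPM: 11.5163% = 4.47% + β × 5.21%  ⇒  β = 1.3525.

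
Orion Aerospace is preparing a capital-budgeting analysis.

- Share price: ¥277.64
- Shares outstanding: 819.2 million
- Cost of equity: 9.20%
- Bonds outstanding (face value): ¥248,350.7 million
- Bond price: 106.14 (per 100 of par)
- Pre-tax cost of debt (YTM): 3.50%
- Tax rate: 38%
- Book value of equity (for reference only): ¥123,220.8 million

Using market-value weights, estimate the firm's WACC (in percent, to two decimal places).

Market value of equity E = 277.64 × 819.2m = 227442.688m. Market value of debt D = 248350.7m × 106.14/100 = 263599.43298m.
Total capital V = 227442.688 + 263599.43298 = 491042.12098.
Equity: weight = 227442.688/491042.12098 = 0.4632; cost = 9.2%.
Bonds outstanding: weight = 263599.43298/491042.12098 = 0.5368; after-tax cost = 3.5% × (1 − 38%) = 2.1700%.
WACC = 0.4632 × 9.2000% + 0.5368 × 2.1700% = 5.4262%.

5.43%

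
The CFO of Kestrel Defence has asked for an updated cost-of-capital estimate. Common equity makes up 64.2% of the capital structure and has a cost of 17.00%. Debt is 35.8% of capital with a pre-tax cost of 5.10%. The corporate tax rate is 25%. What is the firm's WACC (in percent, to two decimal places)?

After-tax cost of debt = 5.1% × (1 − 25%) = 3.8250%.
WACC = 0.642 × 17.0000% + 0.358 × 3.8250% = 12.2833%.

12.28%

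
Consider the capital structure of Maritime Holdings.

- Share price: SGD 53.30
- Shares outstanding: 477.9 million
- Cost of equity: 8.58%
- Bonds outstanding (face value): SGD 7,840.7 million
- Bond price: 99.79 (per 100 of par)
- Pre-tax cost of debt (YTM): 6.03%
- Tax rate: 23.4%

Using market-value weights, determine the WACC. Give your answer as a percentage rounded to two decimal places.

7.65%

Market value of equity E = 53.3 × 477.9m = 25472.07m. Market value of debt D = 7840.7m × 99.79/100 = 7824.23453m.
Total capital V = 25472.07 + 7824.23453 = 33296.30453.
Equity: weight = 25472.07/33296.30453 = 0.7650; cost = 8.58%.
Bonds outstanding: weight = 7824.23453/33296.30453 = 0.2350; after-tax cost = 6.03% × (1 − 23.4%) = 4.6190%.
WACC = 0.7650 × 8.5800% + 0.2350 × 4.6190% = 7.6492%.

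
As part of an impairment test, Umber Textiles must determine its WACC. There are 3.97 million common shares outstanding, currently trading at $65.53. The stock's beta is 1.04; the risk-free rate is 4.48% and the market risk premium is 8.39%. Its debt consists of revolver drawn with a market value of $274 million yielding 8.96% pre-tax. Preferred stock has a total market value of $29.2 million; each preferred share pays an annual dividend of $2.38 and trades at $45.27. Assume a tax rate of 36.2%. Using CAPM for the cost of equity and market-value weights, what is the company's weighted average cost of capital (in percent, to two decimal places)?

Cost of equity via CAPM: Re = 4.48% + 1.04 × 8.39% = 13.2056%.
Cost of preferred: Rp = 2.38 / 45.27 = 5.2573%.
Market value of equity E = 65.53 × 3.97m = 260.1541m.
Total capital V = 260.1541 + 29.2 + 274 = 563.3541.
Equity: weight = 260.1541/563.3541 = 0.4618; cost = 13.2056%.
Preferred: weight = 29.2/563.3541 = 0.0518; cost = 5.2573%.
Revolver drawn: weight = 274/563.3541 = 0.4864; after-tax cost = 8.96% × (1 − 36.2%) = 5.7165%.
WACC = 0.4618 × 13.2056% + 0.0518 × 5.2573% + 0.4864 × 5.7165% = 9.1511%.

9.15%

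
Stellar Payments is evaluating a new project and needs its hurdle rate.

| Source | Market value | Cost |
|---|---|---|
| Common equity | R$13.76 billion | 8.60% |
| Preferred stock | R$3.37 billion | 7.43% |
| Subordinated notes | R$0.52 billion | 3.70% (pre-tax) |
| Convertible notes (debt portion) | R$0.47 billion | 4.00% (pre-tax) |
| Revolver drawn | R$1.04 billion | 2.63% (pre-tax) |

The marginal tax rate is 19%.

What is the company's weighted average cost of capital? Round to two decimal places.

7.76%

Total capital V = 13.76 + 3.37 + 0.52 + 0.47 + 1.04 = 19.16.
Equity: weight = 13.76/19.16 = 0.7182; cost = 8.6%.
Preferred: weight = 3.37/19.16 = 0.1759; cost = 7.43%.
Subordinated notes: weight = 0.52/19.16 = 0.0271; after-tax cost = 3.7% × (1 − 19%) = 2.9970%.
Convertible notes (debt portion): weight = 0.47/19.16 = 0.0245; after-tax cost = 4% × (1 − 19%) = 3.2400%.
Revolver drawn: weight = 1.04/19.16 = 0.0543; after-tax cost = 2.63% × (1 − 19%) = 2.1303%.
WACC = 0.7182 × 8.6000% + 0.1759 × 7.4300% + 0.0271 × 2.9970% + 0.0245 × 3.2400% + 0.0543 × 2.1303% = 7.7595%.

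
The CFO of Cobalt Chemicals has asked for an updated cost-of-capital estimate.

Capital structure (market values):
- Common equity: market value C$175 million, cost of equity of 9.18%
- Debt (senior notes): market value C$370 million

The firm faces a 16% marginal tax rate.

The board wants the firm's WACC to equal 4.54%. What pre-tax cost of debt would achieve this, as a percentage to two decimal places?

Total capital V = 175 + 370 = 545.
Equity weight = 175/545 = 0.3211.
Senior notes weight = 370/545 = 0.6789.
Equity contribution = 0.3211 × 9.18% = 2.9477%.
Remaining for debt = 4.54% − 2.9477% = 1.5923%.
Rd × (1 − 16%) × 0.6789 = 1.5923%  ⇒  Rd = 2.7921%.

2.79%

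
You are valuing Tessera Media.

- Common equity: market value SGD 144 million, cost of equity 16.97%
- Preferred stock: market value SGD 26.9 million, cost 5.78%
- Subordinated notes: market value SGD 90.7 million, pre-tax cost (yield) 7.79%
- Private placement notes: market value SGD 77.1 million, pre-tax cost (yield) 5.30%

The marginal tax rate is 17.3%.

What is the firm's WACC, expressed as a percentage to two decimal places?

Total capital V = 144 + 26.9 + 90.7 + 77.1 = 338.7.
Equity: weight = 144/338.7 = 0.4252; cost = 16.97%.
Preferred: weight = 26.9/338.7 = 0.0794; cost = 5.78%.
Subordinated notes: weight = 90.7/338.7 = 0.2678; after-tax cost = 7.79% × (1 − 17.3%) = 6.4423%.
Private placement notes: weight = 77.1/338.7 = 0.2276; after-tax cost = 5.3% × (1 − 17.3%) = 4.3831%.
WACC = 0.4252 × 16.9700% + 0.0794 × 5.7800% + 0.2678 × 6.4423% + 0.2276 × 4.3831% = 10.3969%.

10.40%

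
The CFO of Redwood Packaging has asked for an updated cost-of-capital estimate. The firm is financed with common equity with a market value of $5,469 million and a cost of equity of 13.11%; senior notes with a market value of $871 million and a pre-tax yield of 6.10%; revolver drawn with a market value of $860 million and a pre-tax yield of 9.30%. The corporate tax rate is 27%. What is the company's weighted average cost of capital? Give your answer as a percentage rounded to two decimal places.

Total capital V = 5469 + 871 + 860 = 7200.
Equity: weight = 5469/7200 = 0.7596; cost = 13.11%.
Senior notes: weight = 871/7200 = 0.1210; after-tax cost = 6.1% × (1 − 27%) = 4.4530%.
Revolver drawn: weight = 860/7200 = 0.1194; after-tax cost = 9.3% × (1 − 27%) = 6.7890%.
WACC = 0.7596 × 13.1100% + 0.1210 × 4.4530% + 0.1194 × 6.7890% = 11.3077%.

11.31%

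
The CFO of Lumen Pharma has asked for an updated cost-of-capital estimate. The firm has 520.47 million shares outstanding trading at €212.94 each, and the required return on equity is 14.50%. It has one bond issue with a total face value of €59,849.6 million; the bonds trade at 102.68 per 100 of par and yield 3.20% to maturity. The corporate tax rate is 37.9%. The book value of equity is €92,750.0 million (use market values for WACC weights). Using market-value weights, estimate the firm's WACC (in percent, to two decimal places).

10.04%

Market value of equity E = 212.94 × 520.47m = 110828.8818m. Market value of debt D = 59849.6m × 102.68/100 = 61453.56928m.
Total capital V = 110828.8818 + 61453.56928 = 172282.45108.
Equity: weight = 110828.8818/172282.45108 = 0.6433; cost = 14.5%.
Bonds outstanding: weight = 61453.56928/172282.45108 = 0.3567; after-tax cost = 3.2% × (1 − 37.9%) = 1.9872%.
WACC = 0.6433 × 14.5000% + 0.3567 × 1.9872% = 10.0367%.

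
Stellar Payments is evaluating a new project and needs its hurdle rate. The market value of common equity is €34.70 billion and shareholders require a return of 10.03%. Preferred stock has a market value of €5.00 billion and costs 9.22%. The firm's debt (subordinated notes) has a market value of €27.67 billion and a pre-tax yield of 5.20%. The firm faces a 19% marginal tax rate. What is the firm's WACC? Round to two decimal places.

Total capital V = 34.7 + 5 + 27.67 = 67.37.
Equity: weight = 34.7/67.37 = 0.5151; cost = 10.03%.
Preferred: weight = 5/67.37 = 0.0742; cost = 9.22%.
Subordinated notes: weight = 27.67/67.37 = 0.4107; after-tax cost = 5.2% × (1 − 19%) = 4.2120%.
WACC = 0.5151 × 10.0300% + 0.0742 × 9.2200% + 0.4107 × 4.2120% = 7.5803%.

7.58%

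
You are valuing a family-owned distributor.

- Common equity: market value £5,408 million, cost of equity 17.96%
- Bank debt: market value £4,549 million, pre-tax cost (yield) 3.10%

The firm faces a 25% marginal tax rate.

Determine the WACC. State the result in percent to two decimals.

10.82%

Total capital V = 5408 + 4549 = 9957.
Equity: weight = 5408/9957 = 0.5431; cost = 17.96%.
Bank debt: weight = 4549/9957 = 0.4569; after-tax cost = 3.1% × (1 − 25%) = 2.3250%.
WACC = 0.5431 × 17.9600% + 0.4569 × 2.3250% = 10.8169%.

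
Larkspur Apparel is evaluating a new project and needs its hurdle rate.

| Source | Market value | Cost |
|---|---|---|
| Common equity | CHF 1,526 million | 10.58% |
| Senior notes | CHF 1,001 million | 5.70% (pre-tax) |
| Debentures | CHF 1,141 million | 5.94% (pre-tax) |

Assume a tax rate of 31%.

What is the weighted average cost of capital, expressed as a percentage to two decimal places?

6.75%

Total capital V = 1526 + 1001 + 1141 = 3668.
Equity: weight = 1526/3668 = 0.4160; cost = 10.58%.
Senior notes: weight = 1001/3668 = 0.2729; after-tax cost = 5.7% × (1 − 31%) = 3.9330%.
Debentures: weight = 1141/3668 = 0.3111; after-tax cost = 5.94% × (1 − 31%) = 4.0986%.
WACC = 0.4160 × 10.5800% + 0.2729 × 3.9330% + 0.3111 × 4.0986% = 6.7499%.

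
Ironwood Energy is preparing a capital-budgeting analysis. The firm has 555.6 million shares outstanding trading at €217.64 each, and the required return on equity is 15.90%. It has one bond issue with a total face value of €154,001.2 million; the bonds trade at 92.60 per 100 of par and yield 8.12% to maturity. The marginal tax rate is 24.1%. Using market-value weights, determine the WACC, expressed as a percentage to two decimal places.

Market value of equity E = 217.64 × 555.6m = 120920.784m. Market value of debt D = 154001.2m × 92.6/100 = 142605.1112m.
Total capital V = 120920.784 + 142605.1112 = 263525.8952.
Equity: weight = 120920.784/263525.8952 = 0.4589; cost = 15.9%.
Bonds outstanding: weight = 142605.1112/263525.8952 = 0.5411; after-tax cost = 8.12% × (1 − 24.1%) = 6.1631%.
WACC = 0.4589 × 15.9000% + 0.5411 × 6.1631% = 10.6309%.

10.63%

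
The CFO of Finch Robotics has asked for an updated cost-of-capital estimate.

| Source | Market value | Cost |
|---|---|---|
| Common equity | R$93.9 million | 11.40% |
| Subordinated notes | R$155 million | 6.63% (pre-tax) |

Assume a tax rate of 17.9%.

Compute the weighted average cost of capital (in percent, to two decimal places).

7.69%

Total capital V = 93.9 + 155 = 248.9.
Equity: weight = 93.9/248.9 = 0.3773; cost = 11.4%.
Subordinated notes: weight = 155/248.9 = 0.6227; after-tax cost = 6.63% × (1 − 17.9%) = 5.4432%.
WACC = 0.3773 × 11.4000% + 0.6227 × 5.4432% = 7.6905%.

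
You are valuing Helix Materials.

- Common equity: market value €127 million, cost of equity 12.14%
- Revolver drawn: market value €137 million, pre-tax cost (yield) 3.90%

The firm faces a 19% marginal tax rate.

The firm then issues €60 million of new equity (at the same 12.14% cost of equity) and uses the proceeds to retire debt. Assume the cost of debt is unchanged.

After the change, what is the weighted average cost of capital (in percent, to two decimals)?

9.52%

After the change:
Total capital V = 187 + 77 = 264.
Equity: weight = 187/264 = 0.7083; cost = 12.14%.
Revolver drawn: weight = 77/264 = 0.2917; after-tax cost = 3.9% × (1 − 19%) = 3.1590%.
WACC = 0.7083 × 12.1400% + 0.2917 × 3.1590% = 9.5205%.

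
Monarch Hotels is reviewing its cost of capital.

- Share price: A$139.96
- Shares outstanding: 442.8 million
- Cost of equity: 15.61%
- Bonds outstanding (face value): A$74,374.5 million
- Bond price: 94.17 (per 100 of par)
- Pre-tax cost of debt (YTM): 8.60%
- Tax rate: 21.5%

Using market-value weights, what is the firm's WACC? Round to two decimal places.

Market value of equity E = 139.96 × 442.8m = 61974.288m. Market value of debt D = 74374.5m × 94.17/100 = 70038.46665m.
Total capital V = 61974.288 + 70038.46665 = 132012.75465.
Equity: weight = 61974.288/132012.75465 = 0.4695; cost = 15.61%.
Bonds outstanding: weight = 70038.46665/132012.75465 = 0.5305; after-tax cost = 8.6% × (1 − 21.5%) = 6.7510%.
WACC = 0.4695 × 15.6100% + 0.5305 × 6.7510% = 10.9099%.

10.91%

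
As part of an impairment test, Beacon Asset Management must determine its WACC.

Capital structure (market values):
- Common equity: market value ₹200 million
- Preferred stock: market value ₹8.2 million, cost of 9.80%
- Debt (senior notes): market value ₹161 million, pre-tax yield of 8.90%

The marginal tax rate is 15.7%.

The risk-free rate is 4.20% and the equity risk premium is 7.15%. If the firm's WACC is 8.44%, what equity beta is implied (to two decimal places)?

Total capital V = 200 + 8.2 + 161 = 369.2.
Equity weight = 200/369.2 = 0.5417.
Preferred weight = 8.2/369.2 = 0.0222.
Senior notes weight = 161/369.2 = 0.4361.
Debt contribution = 0.4361 × 8.9% × (1 − 15.7%) = 3.2718%.
Preferred contribution = 0.0222 × 9.8% = 0.2177%.
Required equity contribution = 8.44% − 3.4894% = 4.9506%  ⇒  Re = 9.1388%.
CAPM: 9.1388% = 4.2% + β × 7.15%  ⇒  β = 0.6907.

0.69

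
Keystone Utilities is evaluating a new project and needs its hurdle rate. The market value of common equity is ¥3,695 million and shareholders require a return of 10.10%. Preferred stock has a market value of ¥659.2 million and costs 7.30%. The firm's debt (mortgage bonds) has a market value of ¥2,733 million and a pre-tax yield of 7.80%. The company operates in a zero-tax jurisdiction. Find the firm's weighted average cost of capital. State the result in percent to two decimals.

8.95%

Total capital V = 3695 + 659.2 + 2733 = 7087.2.
Equity: weight = 3695/7087.2 = 0.5214; cost = 10.1%.
Preferred: weight = 659.2/7087.2 = 0.0930; cost = 7.3%.
Mortgage bonds: weight = 2733/7087.2 = 0.3856; after-tax cost = 7.8% × (1 − 0%) = 7.8000%.
WACC = 0.5214 × 10.1000% + 0.0930 × 7.3000% + 0.3856 × 7.8000% = 8.9526%.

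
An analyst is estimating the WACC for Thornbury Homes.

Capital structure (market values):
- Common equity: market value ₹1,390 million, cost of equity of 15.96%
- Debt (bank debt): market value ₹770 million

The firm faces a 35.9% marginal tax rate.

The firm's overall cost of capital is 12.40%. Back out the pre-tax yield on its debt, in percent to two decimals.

9.32%

Total capital V = 1390 + 770 = 2160.
Equity weight = 1390/2160 = 0.6435.
Bank debt weight = 770/2160 = 0.3565.
Equity contribution = 0.6435 × 15.96% = 10.2706%.
Remaining for debt = 12.4% − 10.2706% = 2.1294%.
Rd × (1 − 35.9%) × 0.3565 = 2.1294%  ⇒  Rd = 9.3190%.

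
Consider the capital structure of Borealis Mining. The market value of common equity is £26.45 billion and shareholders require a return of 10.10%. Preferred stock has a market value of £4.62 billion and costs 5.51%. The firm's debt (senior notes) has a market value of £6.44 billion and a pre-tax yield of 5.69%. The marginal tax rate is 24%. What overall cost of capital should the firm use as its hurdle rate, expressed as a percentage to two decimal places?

Total capital V = 26.45 + 4.62 + 6.44 = 37.51.
Equity: weight = 26.45/37.51 = 0.7051; cost = 10.1%.
Preferred: weight = 4.62/37.51 = 0.1232; cost = 5.51%.
Senior notes: weight = 6.44/37.51 = 0.1717; after-tax cost = 5.69% × (1 − 24%) = 4.3244%.
WACC = 0.7051 × 10.1000% + 0.1232 × 5.5100% + 0.1717 × 4.3244% = 8.5431%.

8.54%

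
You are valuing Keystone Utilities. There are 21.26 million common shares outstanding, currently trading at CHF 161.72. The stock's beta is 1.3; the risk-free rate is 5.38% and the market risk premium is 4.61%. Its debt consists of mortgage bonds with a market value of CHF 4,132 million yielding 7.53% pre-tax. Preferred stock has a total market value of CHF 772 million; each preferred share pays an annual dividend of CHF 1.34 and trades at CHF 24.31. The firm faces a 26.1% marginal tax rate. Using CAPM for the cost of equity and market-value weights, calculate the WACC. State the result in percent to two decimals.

Cost of equity via CAPM: Re = 5.38% + 1.3 × 4.61% = 11.3730%.
Cost of preferred: Rp = 1.34 / 24.31 = 5.5121%.
Market value of equity E = 161.72 × 21.26m = 3438.1672m.
Total capital V = 3438.1672 + 772 + 4132 = 8342.1672.
Equity: weight = 3438.1672/8342.1672 = 0.4121; cost = 11.373%.
Preferred: weight = 772/8342.1672 = 0.0925; cost = 5.5121%.
Mortgage bonds: weight = 4132/8342.1672 = 0.4953; after-tax cost = 7.53% × (1 − 26.1%) = 5.5647%.
WACC = 0.4121 × 11.3730% + 0.0925 × 5.5121% + 0.4953 × 5.5647% = 7.9537%.

7.95%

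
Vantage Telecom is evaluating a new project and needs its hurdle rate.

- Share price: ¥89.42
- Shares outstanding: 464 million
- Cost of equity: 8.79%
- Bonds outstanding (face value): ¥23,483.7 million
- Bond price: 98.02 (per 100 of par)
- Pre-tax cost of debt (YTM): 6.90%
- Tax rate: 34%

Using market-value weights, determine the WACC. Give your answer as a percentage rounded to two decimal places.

Market value of equity E = 89.42 × 464m = 41490.88m. Market value of debt D = 23483.7m × 98.02/100 = 23018.72274m.
Total capital V = 41490.88 + 23018.72274 = 64509.60274.
Equity: weight = 41490.88/64509.60274 = 0.6432; cost = 8.79%.
Bonds outstanding: weight = 23018.72274/64509.60274 = 0.3568; after-tax cost = 6.9% × (1 − 34%) = 4.5540%.
WACC = 0.6432 × 8.7900% + 0.3568 × 4.5540% = 7.2785%.

7.28%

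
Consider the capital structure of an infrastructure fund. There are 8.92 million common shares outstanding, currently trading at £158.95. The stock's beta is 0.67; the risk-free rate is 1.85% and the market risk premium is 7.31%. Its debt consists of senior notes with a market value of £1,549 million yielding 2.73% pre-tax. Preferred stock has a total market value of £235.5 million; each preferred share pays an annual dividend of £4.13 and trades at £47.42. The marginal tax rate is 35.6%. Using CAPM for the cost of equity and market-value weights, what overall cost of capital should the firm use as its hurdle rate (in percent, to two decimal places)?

Cost of equity via CAPM: Re = 1.85% + 0.67 × 7.31% = 6.7477%.
Cost of preferred: Rp = 4.13 / 47.42 = 8.7094%.
Market value of equity E = 158.95 × 8.92m = 1417.834m.
Total capital V = 1417.834 + 235.5 + 1549 = 3202.334.
Equity: weight = 1417.834/3202.334 = 0.4428; cost = 6.7477%.
Preferred: weight = 235.5/3202.334 = 0.0735; cost = 8.7094%.
Senior notes: weight = 1549/3202.334 = 0.4837; after-tax cost = 2.73% × (1 − 35.6%) = 1.7581%.
WACC = 0.4428 × 6.7477% + 0.0735 × 8.7094% + 0.4837 × 1.7581% = 4.4785%.

4.48%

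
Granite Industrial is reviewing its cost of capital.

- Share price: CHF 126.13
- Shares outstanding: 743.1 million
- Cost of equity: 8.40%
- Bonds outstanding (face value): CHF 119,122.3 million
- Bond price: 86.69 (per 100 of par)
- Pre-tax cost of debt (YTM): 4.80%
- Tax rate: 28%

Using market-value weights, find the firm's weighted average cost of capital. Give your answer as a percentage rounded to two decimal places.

5.81%

Market value of equity E = 126.13 × 743.1m = 93727.203m. Market value of debt D = 119122.3m × 86.69/100 = 103267.12187m.
Total capital V = 93727.203 + 103267.12187 = 196994.32487.
Equity: weight = 93727.203/196994.32487 = 0.4758; cost = 8.4%.
Bonds outstanding: weight = 103267.12187/196994.32487 = 0.5242; after-tax cost = 4.8% × (1 − 28%) = 3.4560%.
WACC = 0.4758 × 8.4000% + 0.5242 × 3.4560% = 5.8083%.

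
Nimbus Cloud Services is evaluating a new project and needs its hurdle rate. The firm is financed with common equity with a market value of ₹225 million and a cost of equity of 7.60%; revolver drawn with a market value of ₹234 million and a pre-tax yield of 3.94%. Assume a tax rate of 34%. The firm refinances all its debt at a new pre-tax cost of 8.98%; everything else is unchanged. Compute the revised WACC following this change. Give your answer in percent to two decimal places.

6.75%

After the change:
Total capital V = 225 + 234 = 459.
Equity: weight = 225/459 = 0.4902; cost = 7.6%.
Revolver drawn: weight = 234/459 = 0.5098; after-tax cost = 8.98% × (1 − 34%) = 5.9268%.
WACC = 0.4902 × 7.6000% + 0.5098 × 5.9268% = 6.7470%.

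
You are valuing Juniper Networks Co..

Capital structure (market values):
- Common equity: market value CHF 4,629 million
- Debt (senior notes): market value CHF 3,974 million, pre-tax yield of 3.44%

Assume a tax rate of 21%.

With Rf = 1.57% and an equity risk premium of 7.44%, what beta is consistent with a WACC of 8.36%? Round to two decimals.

1.56

Total capital V = 4629 + 3974 = 8603.
Equity weight = 4629/8603 = 0.5381.
Senior notes weight = 3974/8603 = 0.4619.
Debt contribution = 0.4619 × 3.44% × (1 − 21%) = 1.2553%.
Required equity contribution = 8.36% − 1.2553% = 7.1047%  ⇒  Re = 13.2040%.
CAPM: 13.2040% = 1.57% + β × 7.44%  ⇒  β = 1.5637.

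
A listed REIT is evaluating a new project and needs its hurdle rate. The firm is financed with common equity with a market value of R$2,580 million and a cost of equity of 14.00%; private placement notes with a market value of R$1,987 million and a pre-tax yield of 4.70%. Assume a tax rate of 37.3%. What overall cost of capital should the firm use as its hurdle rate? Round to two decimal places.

Total capital V = 2580 + 1987 = 4567.
Equity: weight = 2580/4567 = 0.5649; cost = 14%.
Private placement notes: weight = 1987/4567 = 0.4351; after-tax cost = 4.7% × (1 − 37.3%) = 2.9469%.
WACC = 0.5649 × 14.0000% + 0.4351 × 2.9469% = 9.1910%.

9.19%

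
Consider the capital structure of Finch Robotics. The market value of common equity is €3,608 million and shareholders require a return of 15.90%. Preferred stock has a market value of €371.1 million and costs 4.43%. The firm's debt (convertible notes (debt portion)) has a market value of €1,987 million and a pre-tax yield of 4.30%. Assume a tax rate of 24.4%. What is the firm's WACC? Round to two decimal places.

10.97%

Total capital V = 3608 + 371.1 + 1987 = 5966.1.
Equity: weight = 3608/5966.1 = 0.6048; cost = 15.9%.
Preferred: weight = 371.1/5966.1 = 0.0622; cost = 4.43%.
Convertible notes (debt portion): weight = 1987/5966.1 = 0.3330; after-tax cost = 4.3% × (1 − 24.4%) = 3.2508%.
WACC = 0.6048 × 15.9000% + 0.0622 × 4.4300% + 0.3330 × 3.2508% = 10.9738%.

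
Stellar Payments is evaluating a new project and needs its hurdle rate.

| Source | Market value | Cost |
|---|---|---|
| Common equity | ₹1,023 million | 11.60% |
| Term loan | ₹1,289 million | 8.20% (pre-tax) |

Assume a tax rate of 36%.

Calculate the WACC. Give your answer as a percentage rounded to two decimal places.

Total capital V = 1023 + 1289 = 2312.
Equity: weight = 1023/2312 = 0.4425; cost = 11.6%.
Term loan: weight = 1289/2312 = 0.5575; after-tax cost = 8.2% × (1 − 36%) = 5.2480%.
WACC = 0.4425 × 11.6000% + 0.5575 × 5.2480% = 8.0586%.

8.06%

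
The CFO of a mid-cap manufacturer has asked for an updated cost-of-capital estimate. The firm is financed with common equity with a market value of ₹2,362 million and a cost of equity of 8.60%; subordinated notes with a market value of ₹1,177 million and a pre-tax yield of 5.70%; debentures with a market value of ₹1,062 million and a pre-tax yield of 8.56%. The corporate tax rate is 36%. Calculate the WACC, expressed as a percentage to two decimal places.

6.61%

Total capital V = 2362 + 1177 + 1062 = 4601.
Equity: weight = 2362/4601 = 0.5134; cost = 8.6%.
Subordinated notes: weight = 1177/4601 = 0.2558; after-tax cost = 5.7% × (1 − 36%) = 3.6480%.
Debentures: weight = 1062/4601 = 0.2308; after-tax cost = 8.56% × (1 − 36%) = 5.4784%.
WACC = 0.5134 × 8.6000% + 0.2558 × 3.6480% + 0.2308 × 5.4784% = 6.6127%.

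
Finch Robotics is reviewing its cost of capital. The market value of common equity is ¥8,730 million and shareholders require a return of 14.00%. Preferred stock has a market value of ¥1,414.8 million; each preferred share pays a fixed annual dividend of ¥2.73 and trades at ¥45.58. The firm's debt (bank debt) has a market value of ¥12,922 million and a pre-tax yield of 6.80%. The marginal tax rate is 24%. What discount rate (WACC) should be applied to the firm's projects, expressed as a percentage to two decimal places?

8.56%

Cost of preferred: Rp = 2.73 / 45.58 = 5.9895%.
Total capital V = 8730 + 1414.8 + 12922 = 23066.8.
Equity: weight = 8730/23066.8 = 0.3785; cost = 14%.
Preferred: weight = 1414.8/23066.8 = 0.0613; cost = 5.9895%.
Bank debt: weight = 12922/23066.8 = 0.5602; after-tax cost = 6.8% × (1 − 24%) = 5.1680%.
WACC = 0.3785 × 14.0000% + 0.0613 × 5.9895% + 0.5602 × 5.1680% = 8.5610%.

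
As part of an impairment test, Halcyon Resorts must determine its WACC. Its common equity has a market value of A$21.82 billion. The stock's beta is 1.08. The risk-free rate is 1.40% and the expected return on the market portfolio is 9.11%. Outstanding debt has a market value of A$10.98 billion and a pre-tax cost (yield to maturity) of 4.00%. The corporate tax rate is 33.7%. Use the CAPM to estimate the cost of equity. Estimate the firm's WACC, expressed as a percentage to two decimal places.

7.36%

Market risk premium = 9.11% − 1.4% = 7.71%.
Cost of equity via CAPM: Re = 1.4% + 1.08 × 7.71% = 9.7268%.
Total capital V = 21.82 + 10.98 = 32.8.
Equity: weight = 21.82/32.8 = 0.6652; cost = 9.7268%.
Debt: weight = 10.98/32.8 = 0.3348; after-tax cost = 4% × (1 − 33.7%) = 2.6520%.
WACC = 0.6652 × 9.7268% + 0.3348 × 2.6520% = 7.3585%.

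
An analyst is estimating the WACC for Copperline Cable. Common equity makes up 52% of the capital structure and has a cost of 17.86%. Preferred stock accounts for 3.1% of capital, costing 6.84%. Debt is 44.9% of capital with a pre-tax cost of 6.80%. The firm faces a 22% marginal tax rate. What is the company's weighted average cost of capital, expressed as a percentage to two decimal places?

11.88%

After-tax cost of debt = 6.8% × (1 − 22%) = 5.3040%.
WACC = 0.520 × 17.8600% + 0.031 × 6.8400% + 0.449 × 5.3040% = 11.8807%.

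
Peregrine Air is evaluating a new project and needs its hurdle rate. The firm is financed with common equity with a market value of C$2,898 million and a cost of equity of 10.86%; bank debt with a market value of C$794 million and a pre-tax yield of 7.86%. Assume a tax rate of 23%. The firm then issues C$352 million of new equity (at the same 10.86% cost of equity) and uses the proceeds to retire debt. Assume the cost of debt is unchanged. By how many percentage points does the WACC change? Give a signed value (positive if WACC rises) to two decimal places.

Current WACC:
Total capital V = 2898 + 794 = 3692.
Equity: weight = 2898/3692 = 0.7849; cost = 10.86%.
Bank debt: weight = 794/3692 = 0.2151; after-tax cost = 7.86% × (1 − 23%) = 6.0522%.
WACC = 0.7849 × 10.8600% + 0.2151 × 6.0522% = 9.8260%.
After the change:
Total capital V = 3250 + 442 = 3692.
Equity: weight = 3250/3692 = 0.8803; cost = 10.86%.
Bank debt: weight = 442/3692 = 0.1197; after-tax cost = 7.86% × (1 − 23%) = 6.0522%.
WACC = 0.8803 × 10.8600% + 0.1197 × 6.0522% = 10.2844%.
Change in WACC = 10.2844% − 9.8260% = 0.4584 pp.

+0.46 pp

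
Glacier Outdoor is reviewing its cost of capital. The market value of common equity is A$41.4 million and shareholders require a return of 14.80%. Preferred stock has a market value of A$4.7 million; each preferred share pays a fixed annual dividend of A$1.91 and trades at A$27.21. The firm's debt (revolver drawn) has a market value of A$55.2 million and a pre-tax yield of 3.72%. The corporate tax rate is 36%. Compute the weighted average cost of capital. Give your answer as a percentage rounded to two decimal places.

Cost of preferred: Rp = 1.91 / 27.21 = 7.0195%.
Total capital V = 41.4 + 4.7 + 55.2 = 101.3.
Equity: weight = 41.4/101.3 = 0.4087; cost = 14.8%.
Preferred: weight = 4.7/101.3 = 0.0464; cost = 7.0195%.
Revolver drawn: weight = 55.2/101.3 = 0.5449; after-tax cost = 3.72% × (1 − 36%) = 2.3808%.
WACC = 0.4087 × 14.8000% + 0.0464 × 7.0195% + 0.5449 × 2.3808% = 7.6716%.

7.67%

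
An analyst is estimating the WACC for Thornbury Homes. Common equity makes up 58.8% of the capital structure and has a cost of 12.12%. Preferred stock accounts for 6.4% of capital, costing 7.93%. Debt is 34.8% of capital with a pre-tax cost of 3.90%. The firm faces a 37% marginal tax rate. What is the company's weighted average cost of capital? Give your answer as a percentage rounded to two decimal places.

8.49%

After-tax cost of debt = 3.9% × (1 − 37%) = 2.4570%.
WACC = 0.588 × 12.1200% + 0.064 × 7.9300% + 0.348 × 2.4570% = 8.4891%.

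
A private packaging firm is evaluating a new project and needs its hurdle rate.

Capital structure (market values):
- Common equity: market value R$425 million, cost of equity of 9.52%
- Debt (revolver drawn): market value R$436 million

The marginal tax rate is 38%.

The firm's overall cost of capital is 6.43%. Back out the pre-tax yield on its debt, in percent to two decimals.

Total capital V = 425 + 436 = 861.
Equity weight = 425/861 = 0.4936.
Revolver drawn weight = 436/861 = 0.5064.
Equity contribution = 0.4936 × 9.52% = 4.6992%.
Remaining for debt = 6.43% − 4.6992% = 1.7308%.
Rd × (1 − 38%) × 0.5064 = 1.7308%  ⇒  Rd = 5.5128%.

5.51%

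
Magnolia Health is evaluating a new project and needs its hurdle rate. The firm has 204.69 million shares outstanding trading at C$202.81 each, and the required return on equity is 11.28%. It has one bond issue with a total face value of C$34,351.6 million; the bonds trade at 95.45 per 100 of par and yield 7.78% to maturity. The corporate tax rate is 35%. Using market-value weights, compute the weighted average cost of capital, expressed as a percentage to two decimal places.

Market value of equity E = 202.81 × 204.69m = 41513.1789m. Market value of debt D = 34351.6m × 95.45/100 = 32788.6022m.
Total capital V = 41513.1789 + 32788.6022 = 74301.7811.
Equity: weight = 41513.1789/74301.7811 = 0.5587; cost = 11.28%.
Bonds outstanding: weight = 32788.6022/74301.7811 = 0.4413; after-tax cost = 7.78% × (1 − 35%) = 5.0570%.
WACC = 0.5587 × 11.2800% + 0.4413 × 5.0570% = 8.5339%.

8.53%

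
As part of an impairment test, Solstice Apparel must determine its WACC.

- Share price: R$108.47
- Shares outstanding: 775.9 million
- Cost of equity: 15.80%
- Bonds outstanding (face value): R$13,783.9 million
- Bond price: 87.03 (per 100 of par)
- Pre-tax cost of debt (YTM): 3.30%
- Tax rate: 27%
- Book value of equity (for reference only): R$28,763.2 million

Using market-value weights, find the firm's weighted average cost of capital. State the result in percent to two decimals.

Market value of equity E = 108.47 × 775.9m = 84161.873m. Market value of debt D = 13783.9m × 87.03/100 = 11996.12817m.
Total capital V = 84161.873 + 11996.12817 = 96158.00117.
Equity: weight = 84161.873/96158.00117 = 0.8752; cost = 15.8%.
Bonds outstanding: weight = 11996.12817/96158.00117 = 0.1248; after-tax cost = 3.3% × (1 − 27%) = 2.4090%.
WACC = 0.8752 × 15.8000% + 0.1248 × 2.4090% = 14.1294%.

14.13%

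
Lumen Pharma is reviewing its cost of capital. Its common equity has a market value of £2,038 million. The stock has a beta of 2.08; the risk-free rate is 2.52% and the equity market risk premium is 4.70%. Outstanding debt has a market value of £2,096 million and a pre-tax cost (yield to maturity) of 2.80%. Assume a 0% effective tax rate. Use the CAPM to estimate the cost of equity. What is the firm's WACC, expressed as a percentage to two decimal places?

Cost of equity via CAPM: Re = 2.52% + 2.08 × 4.7% = 12.2960%.
Total capital V = 2038 + 2096 = 4134.
Equity: weight = 2038/4134 = 0.4930; cost = 12.296%.
Debt: weight = 2096/4134 = 0.5070; after-tax cost = 2.8% × (1 − 0%) = 2.8000%.
WACC = 0.4930 × 12.2960% + 0.5070 × 2.8000% = 7.4814%.

7.48%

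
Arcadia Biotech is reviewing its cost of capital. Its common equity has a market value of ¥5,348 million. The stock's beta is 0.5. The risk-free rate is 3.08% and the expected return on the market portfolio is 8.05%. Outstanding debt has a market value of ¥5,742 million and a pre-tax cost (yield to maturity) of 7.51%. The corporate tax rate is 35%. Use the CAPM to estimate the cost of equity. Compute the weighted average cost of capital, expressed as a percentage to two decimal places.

5.21%

Market risk premium = 8.05% − 3.08% = 4.97%.
Cost of equity via CAPM: Re = 3.08% + 0.5 × 4.97% = 5.5650%.
Total capital V = 5348 + 5742 = 11090.
Equity: weight = 5348/11090 = 0.4822; cost = 5.565%.
Debt: weight = 5742/11090 = 0.5178; after-tax cost = 7.51% × (1 − 35%) = 4.8815%.
WACC = 0.4822 × 5.5650% + 0.5178 × 4.8815% = 5.2111%.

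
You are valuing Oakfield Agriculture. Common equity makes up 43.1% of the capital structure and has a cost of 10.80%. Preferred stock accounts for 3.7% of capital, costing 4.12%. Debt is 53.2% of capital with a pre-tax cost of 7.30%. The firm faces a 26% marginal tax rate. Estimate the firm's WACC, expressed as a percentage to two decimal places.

After-tax cost of debt = 7.3% × (1 − 26%) = 5.4020%.
WACC = 0.431 × 10.8000% + 0.037 × 4.1200% + 0.532 × 5.4020% = 7.6811%.

7.68%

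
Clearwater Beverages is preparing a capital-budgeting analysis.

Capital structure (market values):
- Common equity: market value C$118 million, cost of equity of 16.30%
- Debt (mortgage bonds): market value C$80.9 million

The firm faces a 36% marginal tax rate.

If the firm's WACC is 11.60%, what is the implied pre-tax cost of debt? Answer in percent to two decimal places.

Total capital V = 118 + 80.9 = 198.9.
Equity weight = 118/198.9 = 0.5933.
Mortgage bonds weight = 80.9/198.9 = 0.4067.
Equity contribution = 0.5933 × 16.3% = 9.6702%.
Remaining for debt = 11.6% − 9.6702% = 1.9298%.
Rd × (1 − 36%) × 0.4067 = 1.9298%  ⇒  Rd = 7.4135%.

7.41%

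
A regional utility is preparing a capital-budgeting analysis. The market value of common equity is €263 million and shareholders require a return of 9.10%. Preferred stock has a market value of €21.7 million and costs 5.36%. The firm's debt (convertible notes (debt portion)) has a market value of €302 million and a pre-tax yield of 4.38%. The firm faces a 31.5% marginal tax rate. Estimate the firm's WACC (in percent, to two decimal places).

5.82%

Total capital V = 263 + 21.7 + 302 = 586.7.
Equity: weight = 263/586.7 = 0.4483; cost = 9.1%.
Preferred: weight = 21.7/586.7 = 0.0370; cost = 5.36%.
Convertible notes (debt portion): weight = 302/586.7 = 0.5147; after-tax cost = 4.38% × (1 − 31.5%) = 3.0003%.
WACC = 0.4483 × 9.1000% + 0.0370 × 5.3600% + 0.5147 × 3.0003% = 5.8219%.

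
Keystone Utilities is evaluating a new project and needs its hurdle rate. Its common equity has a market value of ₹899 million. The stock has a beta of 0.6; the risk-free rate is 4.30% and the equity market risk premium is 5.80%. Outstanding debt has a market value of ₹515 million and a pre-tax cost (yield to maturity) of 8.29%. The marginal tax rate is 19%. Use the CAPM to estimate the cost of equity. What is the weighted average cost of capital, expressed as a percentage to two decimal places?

7.39%

Cost of equity via CAPM: Re = 4.3% + 0.6 × 5.8% = 7.7800%.
Total capital V = 899 + 515 = 1414.
Equity: weight = 899/1414 = 0.6358; cost = 7.78%.
Debt: weight = 515/1414 = 0.3642; after-tax cost = 8.29% × (1 − 19%) = 6.7149%.
WACC = 0.6358 × 7.7800% + 0.3642 × 6.7149% = 7.3921%.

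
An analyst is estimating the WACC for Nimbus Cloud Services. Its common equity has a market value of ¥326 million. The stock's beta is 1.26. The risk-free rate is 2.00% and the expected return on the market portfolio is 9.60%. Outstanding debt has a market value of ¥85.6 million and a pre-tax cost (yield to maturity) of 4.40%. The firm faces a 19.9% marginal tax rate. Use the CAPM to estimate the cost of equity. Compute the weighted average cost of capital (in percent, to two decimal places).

Market risk premium = 9.6% − 2.0% = 7.6%.
Cost of equity via CAPM: Re = 2.0% + 1.26 × 7.6% = 11.5760%.
Total capital V = 326 + 85.6 = 411.6.
Equity: weight = 326/411.6 = 0.7920; cost = 11.576%.
Debt: weight = 85.6/411.6 = 0.2080; after-tax cost = 4.4% × (1 − 19.9%) = 3.5244%.
WACC = 0.7920 × 11.5760% + 0.2080 × 3.5244% = 9.9015%.

9.90%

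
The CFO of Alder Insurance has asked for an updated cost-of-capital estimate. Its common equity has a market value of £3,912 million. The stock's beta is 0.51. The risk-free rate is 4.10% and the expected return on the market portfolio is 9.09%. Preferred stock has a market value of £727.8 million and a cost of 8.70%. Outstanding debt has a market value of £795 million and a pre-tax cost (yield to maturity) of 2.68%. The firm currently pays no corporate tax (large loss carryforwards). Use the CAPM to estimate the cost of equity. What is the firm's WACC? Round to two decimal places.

Market risk premium = 9.09% − 4.1% = 4.99%.
Cost of equity via CAPM: Re = 4.1% + 0.51 × 4.99% = 6.6449%.
Total capital V = 3912 + 727.8 + 795 = 5434.8.
Equity: weight = 3912/5434.8 = 0.7198; cost = 6.6449%.
Preferred: weight = 727.8/5434.8 = 0.1339; cost = 8.7%.
Debt: weight = 795/5434.8 = 0.1463; after-tax cost = 2.68% × (1 − 0%) = 2.6800%.
WACC = 0.7198 × 6.6449% + 0.1339 × 8.7000% + 0.1463 × 2.6800% = 6.3401%.

6.34%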